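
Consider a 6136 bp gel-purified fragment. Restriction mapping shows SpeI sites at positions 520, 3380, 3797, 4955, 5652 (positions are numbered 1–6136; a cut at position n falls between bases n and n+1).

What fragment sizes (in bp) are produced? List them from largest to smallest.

Linear molecule, 5 cuts → 6 fragments:
  520 − 0 = 520 bp
  3380 − 520 = 2860 bp
  3797 − 3380 = 417 bp
  4955 − 3797 = 1158 bp
  5652 − 4955 = 697 bp
  6136 − 5652 = 484 bp
Sorted largest to smallest: 2860, 1158, 697, 520, 484, 417 bp.

2860, 1158, 697, 520, 484, 417 bp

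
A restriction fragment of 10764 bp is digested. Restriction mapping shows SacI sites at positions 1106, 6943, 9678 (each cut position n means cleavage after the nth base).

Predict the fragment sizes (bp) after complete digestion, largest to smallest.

5837, 2735, 1106, 1086 bp

Linear molecule, 3 cuts → 4 fragments:
  1106 − 0 = 1106 bp
  6943 − 1106 = 5837 bp
  9678 − 6943 = 2735 bp
  10764 − 9678 = 1086 bp
Sorted largest to smallest: 5837, 2735, 1106, 1086 bp.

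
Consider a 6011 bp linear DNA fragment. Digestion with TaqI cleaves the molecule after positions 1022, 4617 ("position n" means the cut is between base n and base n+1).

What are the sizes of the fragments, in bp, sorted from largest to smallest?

Linear molecule, 2 cuts → 3 fragments:
  1022 − 0 = 1022 bp
  4617 − 1022 = 3595 bp
  6011 − 4617 = 1394 bp
Sorted largest to smallest: 3595, 1394, 1022 bp.

3595, 1394, 1022 bp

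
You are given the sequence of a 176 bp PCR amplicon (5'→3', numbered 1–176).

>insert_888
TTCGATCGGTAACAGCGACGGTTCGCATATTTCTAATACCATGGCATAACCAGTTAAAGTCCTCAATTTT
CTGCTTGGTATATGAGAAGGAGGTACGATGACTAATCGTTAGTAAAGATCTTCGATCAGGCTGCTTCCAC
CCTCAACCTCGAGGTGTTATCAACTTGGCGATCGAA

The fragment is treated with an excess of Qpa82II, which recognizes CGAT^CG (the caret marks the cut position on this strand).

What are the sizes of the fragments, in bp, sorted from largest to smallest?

Qpa82II sites (CGATCG) start at positions 3, 169.
Qpa82II cuts after base 4 of each site, so after positions 6, 172.
Linear molecule, 2 cuts → 3 fragments:
  1–6 → 6 bp
  7–172 → 166 bp
  173–176 → 4 bp
Sorted largest to smallest: 166, 6, 4 bp.

166, 6, 4 bp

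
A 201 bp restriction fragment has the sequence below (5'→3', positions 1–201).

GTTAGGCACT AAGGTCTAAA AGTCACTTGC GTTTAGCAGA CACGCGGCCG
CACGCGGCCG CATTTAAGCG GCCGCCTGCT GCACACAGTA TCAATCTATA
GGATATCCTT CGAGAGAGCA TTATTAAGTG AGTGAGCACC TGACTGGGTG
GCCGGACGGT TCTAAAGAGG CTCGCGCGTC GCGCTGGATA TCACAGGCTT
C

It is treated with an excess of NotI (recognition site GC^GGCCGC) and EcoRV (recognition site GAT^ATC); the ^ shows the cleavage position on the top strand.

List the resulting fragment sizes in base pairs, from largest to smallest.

85, 45, 35, 14, 12, 10 bp

NotI sites (GCGGCCGC) start at positions 44, 54, 68.
NotI cuts after base 2 of each site, so after positions 45, 55, 69.
EcoRV sites (GATATC) start at positions 102, 187.
EcoRV cuts after base 3 of each site, so after positions 104, 189.
Combined cut positions: 45, 55, 69, 104, 189.
Linear molecule, 5 cuts → 6 fragments:
  1–45 → 45 bp
  46–55 → 10 bp
  56–69 → 14 bp
  70–104 → 35 bp
  105–189 → 85 bp
  190–201 → 12 bp
Sorted largest to smallest: 85, 45, 35, 14, 12, 10 bp.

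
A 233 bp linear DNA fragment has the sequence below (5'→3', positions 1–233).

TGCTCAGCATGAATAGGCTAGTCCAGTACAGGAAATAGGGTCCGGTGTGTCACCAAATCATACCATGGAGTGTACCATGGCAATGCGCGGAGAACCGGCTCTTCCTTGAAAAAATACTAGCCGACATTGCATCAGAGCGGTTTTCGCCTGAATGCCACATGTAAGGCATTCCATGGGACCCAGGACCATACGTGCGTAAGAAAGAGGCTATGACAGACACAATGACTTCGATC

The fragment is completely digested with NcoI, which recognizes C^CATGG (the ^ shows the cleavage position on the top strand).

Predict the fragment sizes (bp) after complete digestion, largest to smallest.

NcoI sites (CCATGG) start at positions 63, 75, 171.
NcoI cuts after the first base of each site, so after positions 63, 75, 171.
Linear molecule, 3 cuts → 4 fragments:
  1–63 → 63 bp
  64–75 → 12 bp
  76–171 → 96 bp
  172–233 → 62 bp
Sorted largest to smallest: 96, 63, 62, 12 bp.

96, 63, 62, 12 bp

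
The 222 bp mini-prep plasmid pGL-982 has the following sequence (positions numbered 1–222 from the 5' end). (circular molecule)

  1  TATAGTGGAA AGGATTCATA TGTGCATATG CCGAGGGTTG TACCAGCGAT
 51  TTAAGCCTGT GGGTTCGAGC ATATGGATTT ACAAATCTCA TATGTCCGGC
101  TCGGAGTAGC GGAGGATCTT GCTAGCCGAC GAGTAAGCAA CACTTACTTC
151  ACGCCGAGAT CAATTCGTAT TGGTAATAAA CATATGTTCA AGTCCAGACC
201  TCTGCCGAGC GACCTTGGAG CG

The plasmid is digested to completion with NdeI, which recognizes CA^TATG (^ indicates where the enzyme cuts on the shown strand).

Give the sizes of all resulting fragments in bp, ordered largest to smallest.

92, 58, 45, 19, 8 bp

NdeI sites (CATATG) start at positions 17, 25, 70, 89, 181.
NdeI cuts after base 2 of each site, so after positions 18, 26, 71, 90, 182.
Circular molecule, 5 cuts → 5 fragments:
  19–26 → 8 bp
  27–71 → 45 bp
  72–90 → 19 bp
  91–182 → 92 bp
  183–222 then 1–18 → 40 + 18 = 58 bp
Sorted largest to smallest: 92, 58, 45, 19, 8 bp.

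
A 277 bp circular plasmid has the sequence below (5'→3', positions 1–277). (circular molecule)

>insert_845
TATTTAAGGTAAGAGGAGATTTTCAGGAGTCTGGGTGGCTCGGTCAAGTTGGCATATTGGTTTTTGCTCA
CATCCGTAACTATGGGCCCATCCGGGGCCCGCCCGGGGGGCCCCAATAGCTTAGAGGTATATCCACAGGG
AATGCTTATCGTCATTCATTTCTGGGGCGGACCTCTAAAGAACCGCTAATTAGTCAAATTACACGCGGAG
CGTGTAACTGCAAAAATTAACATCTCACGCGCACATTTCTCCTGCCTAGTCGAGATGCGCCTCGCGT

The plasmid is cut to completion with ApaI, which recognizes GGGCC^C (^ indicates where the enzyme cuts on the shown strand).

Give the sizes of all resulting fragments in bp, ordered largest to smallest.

ApaI sites (GGGCCC) start at positions 84, 95, 108.
ApaI cuts after base 5 of each site (before the last base), so after positions 88, 99, 112.
Circular molecule, 3 cuts → 3 fragments:
  89–99 → 11 bp
  100–112 → 13 bp
  113–277 then 1–88 → 165 + 88 = 253 bp
Sorted largest to smallest: 253, 13, 11 bp.

253, 13, 11 bp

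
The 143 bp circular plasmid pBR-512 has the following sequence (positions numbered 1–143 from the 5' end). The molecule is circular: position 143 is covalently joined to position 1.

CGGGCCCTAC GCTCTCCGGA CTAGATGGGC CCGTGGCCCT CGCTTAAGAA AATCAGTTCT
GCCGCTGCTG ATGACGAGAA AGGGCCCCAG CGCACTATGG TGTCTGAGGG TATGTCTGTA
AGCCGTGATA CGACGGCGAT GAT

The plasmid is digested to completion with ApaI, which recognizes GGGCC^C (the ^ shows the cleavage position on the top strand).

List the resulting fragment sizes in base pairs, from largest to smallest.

ApaI sites (GGGCCC) start at positions 2, 27, 82.
ApaI cuts after base 5 of each site (before the last base), so after positions 6, 31, 86.
Circular molecule, 3 cuts → 3 fragments:
  7–31 → 25 bp
  32–86 → 55 bp
  87–143 then 1–6 → 57 + 6 = 63 bp
Sorted largest to smallest: 63, 55, 25 bp.

63, 55, 25 bp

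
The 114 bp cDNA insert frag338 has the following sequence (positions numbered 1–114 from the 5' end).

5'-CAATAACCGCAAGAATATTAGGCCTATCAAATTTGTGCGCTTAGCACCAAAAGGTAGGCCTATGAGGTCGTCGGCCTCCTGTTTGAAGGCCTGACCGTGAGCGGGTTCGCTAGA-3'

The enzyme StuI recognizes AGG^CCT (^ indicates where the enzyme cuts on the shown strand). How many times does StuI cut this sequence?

AGGCCT occurs starting at positions 20, 56, 87.
StuI cuts at 3 sites.

3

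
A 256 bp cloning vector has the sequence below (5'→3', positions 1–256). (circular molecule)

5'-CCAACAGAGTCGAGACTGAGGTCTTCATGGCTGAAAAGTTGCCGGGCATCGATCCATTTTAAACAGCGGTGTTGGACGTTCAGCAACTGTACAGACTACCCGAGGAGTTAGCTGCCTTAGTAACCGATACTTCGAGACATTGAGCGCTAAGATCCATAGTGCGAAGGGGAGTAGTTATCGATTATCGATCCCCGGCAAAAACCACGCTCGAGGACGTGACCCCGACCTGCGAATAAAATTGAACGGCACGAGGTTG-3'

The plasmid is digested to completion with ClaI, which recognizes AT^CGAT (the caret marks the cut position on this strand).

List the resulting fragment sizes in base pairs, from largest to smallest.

ClaI sites (ATCGAT) start at positions 48, 177, 184.
ClaI cuts after base 2 of each site, so after positions 49, 178, 185.
Circular molecule, 3 cuts → 3 fragments:
  50–178 → 129 bp
  179–185 → 7 bp
  186–256 then 1–49 → 71 + 49 = 120 bp
Sorted largest to smallest: 129, 120, 7 bp.

129, 120, 7 bp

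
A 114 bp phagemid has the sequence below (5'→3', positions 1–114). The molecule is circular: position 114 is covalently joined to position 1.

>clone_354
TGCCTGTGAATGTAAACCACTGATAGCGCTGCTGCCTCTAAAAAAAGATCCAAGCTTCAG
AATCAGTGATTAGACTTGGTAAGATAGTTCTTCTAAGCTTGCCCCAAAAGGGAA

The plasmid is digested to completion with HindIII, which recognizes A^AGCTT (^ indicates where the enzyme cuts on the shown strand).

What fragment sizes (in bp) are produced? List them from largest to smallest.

HindIII sites (AAGCTT) start at positions 52, 95.
HindIII cuts after the first base of each site, so after positions 52, 95.
Circular molecule, 2 cuts → 2 fragments:
  53–95 → 43 bp
  96–114 then 1–52 → 19 + 52 = 71 bp
Sorted largest to smallest: 71, 43 bp.

71, 43 bp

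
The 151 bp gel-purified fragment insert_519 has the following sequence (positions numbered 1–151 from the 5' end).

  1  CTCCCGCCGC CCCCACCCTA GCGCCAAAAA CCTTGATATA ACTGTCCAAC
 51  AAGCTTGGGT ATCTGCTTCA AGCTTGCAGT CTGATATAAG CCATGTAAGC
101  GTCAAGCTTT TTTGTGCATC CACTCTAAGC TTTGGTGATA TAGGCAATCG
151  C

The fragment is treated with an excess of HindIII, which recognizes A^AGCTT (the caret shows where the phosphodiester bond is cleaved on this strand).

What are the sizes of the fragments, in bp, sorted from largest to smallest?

51, 34, 24, 23, 19 bp

HindIII sites (AAGCTT) start at positions 51, 70, 104, 127.
HindIII cuts after the first base of each site, so after positions 51, 70, 104, 127.
Linear molecule, 4 cuts → 5 fragments:
  1–51 → 51 bp
  52–70 → 19 bp
  71–104 → 34 bp
  105–127 → 23 bp
  128–151 → 24 bp
Sorted largest to smallest: 51, 34, 24, 23, 19 bp.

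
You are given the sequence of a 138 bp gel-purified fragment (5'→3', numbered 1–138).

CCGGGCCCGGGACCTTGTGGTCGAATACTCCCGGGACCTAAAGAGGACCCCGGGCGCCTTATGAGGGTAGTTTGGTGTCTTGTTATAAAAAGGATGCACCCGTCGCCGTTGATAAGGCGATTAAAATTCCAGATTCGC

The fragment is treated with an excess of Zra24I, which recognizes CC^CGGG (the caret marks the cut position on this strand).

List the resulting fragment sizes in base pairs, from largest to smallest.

Zra24I sites (CCCGGG) start at positions 6, 30, 49.
Zra24I cuts after base 2 of each site, so after positions 7, 31, 50.
Linear molecule, 3 cuts → 4 fragments:
  1–7 → 7 bp
  8–31 → 24 bp
  32–50 → 19 bp
  51–138 → 88 bp
Sorted largest to smallest: 88, 24, 19, 7 bp.

88, 24, 19, 7 bp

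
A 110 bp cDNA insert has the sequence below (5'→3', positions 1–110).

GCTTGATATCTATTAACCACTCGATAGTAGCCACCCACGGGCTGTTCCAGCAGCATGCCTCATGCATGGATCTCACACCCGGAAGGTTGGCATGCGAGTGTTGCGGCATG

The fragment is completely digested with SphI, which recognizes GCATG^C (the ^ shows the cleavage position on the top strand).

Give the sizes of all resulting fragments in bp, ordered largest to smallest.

57, 37, 16 bp

SphI sites (GCATGC) start at positions 53, 90.
SphI cuts after base 5 of each site (before the last base), so after positions 57, 94.
Linear molecule, 2 cuts → 3 fragments:
  1–57 → 57 bp
  58–94 → 37 bp
  95–110 → 16 bp
Sorted largest to smallest: 57, 37, 16 bp.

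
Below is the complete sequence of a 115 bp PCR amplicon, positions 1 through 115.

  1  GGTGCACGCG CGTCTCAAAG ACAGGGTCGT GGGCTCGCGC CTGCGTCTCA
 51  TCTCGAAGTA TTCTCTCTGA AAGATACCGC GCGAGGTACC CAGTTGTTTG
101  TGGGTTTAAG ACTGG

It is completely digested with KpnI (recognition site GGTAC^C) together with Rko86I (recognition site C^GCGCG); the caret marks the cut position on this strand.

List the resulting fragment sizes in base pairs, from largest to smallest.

71, 26, 11, 7 bp

The KpnI site (GGTACC) starts at position 85.
KpnI cuts after base 5 of each site (before the last base), so after position 89.
Rko86I sites (CGCGCG) start at positions 7, 78.
Rko86I cuts after the first base of each site, so after positions 7, 78.
Combined cut positions: 7, 78, 89.
Linear molecule, 3 cuts → 4 fragments:
  1–7 → 7 bp
  8–78 → 71 bp
  79–89 → 11 bp
  90–115 → 26 bp
Sorted largest to smallest: 71, 26, 11, 7 bp.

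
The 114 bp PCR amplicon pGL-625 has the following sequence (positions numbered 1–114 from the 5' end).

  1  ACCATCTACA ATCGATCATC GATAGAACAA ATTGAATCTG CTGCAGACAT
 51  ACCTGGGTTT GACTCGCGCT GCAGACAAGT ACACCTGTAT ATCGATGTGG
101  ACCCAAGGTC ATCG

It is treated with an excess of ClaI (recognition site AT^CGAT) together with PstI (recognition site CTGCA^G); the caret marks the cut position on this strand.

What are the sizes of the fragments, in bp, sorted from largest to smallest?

ClaI sites (ATCGAT) start at positions 11, 18, 91.
ClaI cuts after base 2 of each site, so after positions 12, 19, 92.
PstI sites (CTGCAG) start at positions 41, 69.
PstI cuts after base 5 of each site (before the last base), so after positions 45, 73.
Combined cut positions: 12, 19, 45, 73, 92.
Linear molecule, 5 cuts → 6 fragments:
  1–12 → 12 bp
  13–19 → 7 bp
  20–45 → 26 bp
  46–73 → 28 bp
  74–92 → 19 bp
  93–114 → 22 bp
Sorted largest to smallest: 28, 26, 22, 19, 12, 7 bp.

28, 26, 22, 19, 12, 7 bp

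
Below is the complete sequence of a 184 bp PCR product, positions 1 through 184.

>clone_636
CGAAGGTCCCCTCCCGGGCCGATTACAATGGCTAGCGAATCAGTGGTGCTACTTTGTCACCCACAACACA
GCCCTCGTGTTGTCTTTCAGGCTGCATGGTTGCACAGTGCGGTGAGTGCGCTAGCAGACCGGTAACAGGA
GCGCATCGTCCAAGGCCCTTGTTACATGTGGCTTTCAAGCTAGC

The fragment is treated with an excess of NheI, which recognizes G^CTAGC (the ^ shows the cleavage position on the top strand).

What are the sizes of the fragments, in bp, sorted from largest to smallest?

89, 59, 31, 5 bp

NheI sites (GCTAGC) start at positions 31, 120, 179.
NheI cuts after the first base of each site, so after positions 31, 120, 179.
Linear molecule, 3 cuts → 4 fragments:
  1–31 → 31 bp
  32–120 → 89 bp
  121–179 → 59 bp
  180–184 → 5 bp
Sorted largest to smallest: 89, 59, 31, 5 bp.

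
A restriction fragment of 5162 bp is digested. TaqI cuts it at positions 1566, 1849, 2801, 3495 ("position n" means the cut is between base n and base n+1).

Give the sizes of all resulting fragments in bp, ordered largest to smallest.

Linear molecule, 4 cuts → 5 fragments:
  1566 − 0 = 1566 bp
  1849 − 1566 = 283 bp
  2801 − 1849 = 952 bp
  3495 − 2801 = 694 bp
  5162 − 3495 = 1667 bp
Sorted largest to smallest: 1667, 1566, 952, 694, 283 bp.

1667, 1566, 952, 694, 283 bp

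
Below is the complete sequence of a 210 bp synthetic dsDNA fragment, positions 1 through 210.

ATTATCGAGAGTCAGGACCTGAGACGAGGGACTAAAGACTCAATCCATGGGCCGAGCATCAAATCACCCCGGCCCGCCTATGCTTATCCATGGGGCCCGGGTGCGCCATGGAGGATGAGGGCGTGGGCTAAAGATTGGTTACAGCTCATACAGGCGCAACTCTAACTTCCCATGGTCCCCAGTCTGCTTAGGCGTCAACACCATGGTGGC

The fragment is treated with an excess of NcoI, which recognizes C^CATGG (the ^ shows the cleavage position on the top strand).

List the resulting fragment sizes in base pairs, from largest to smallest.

NcoI sites (CCATGG) start at positions 45, 88, 106, 170, 201.
NcoI cuts after the first base of each site, so after positions 45, 88, 106, 170, 201.
Linear molecule, 5 cuts → 6 fragments:
  1–45 → 45 bp
  46–88 → 43 bp
  89–106 → 18 bp
  107–170 → 64 bp
  171–201 → 31 bp
  202–210 → 9 bp
Sorted largest to smallest: 64, 45, 43, 31, 18, 9 bp.

64, 45, 43, 31, 18, 9 bp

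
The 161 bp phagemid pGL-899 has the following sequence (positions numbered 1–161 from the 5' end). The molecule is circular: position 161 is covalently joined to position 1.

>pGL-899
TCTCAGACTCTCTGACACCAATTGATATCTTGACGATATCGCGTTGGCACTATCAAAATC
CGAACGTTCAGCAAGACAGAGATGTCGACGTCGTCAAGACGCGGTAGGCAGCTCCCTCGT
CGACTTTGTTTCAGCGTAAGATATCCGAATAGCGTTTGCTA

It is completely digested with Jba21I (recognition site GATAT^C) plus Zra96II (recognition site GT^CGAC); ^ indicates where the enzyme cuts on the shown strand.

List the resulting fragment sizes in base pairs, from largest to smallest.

46, 45, 35, 24, 11 bp

Jba21I sites (GATATC) start at positions 24, 35, 140.
Jba21I cuts after base 5 of each site (before the last base), so after positions 28, 39, 144.
Zra96II sites (GTCGAC) start at positions 84, 119.
Zra96II cuts after base 2 of each site, so after positions 85, 120.
Combined cut positions: 28, 39, 85, 120, 144.
Circular molecule, 5 cuts → 5 fragments:
  29–39 → 11 bp
  40–85 → 46 bp
  86–120 → 35 bp
  121–144 → 24 bp
  145–161 then 1–28 → 17 + 28 = 45 bp
Sorted largest to smallest: 46, 45, 35, 24, 11 bp.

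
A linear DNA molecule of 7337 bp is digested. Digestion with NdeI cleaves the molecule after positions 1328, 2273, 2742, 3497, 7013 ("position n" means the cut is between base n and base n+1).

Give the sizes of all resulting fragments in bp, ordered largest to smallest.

3516, 1328, 945, 755, 469, 324 bp

Linear molecule, 5 cuts → 6 fragments:
  1328 − 0 = 1328 bp
  2273 − 1328 = 945 bp
  2742 − 2273 = 469 bp
  3497 − 2742 = 755 bp
  7013 − 3497 = 3516 bp
  7337 − 7013 = 324 bp
Sorted largest to smallest: 3516, 1328, 945, 755, 469, 324 bp.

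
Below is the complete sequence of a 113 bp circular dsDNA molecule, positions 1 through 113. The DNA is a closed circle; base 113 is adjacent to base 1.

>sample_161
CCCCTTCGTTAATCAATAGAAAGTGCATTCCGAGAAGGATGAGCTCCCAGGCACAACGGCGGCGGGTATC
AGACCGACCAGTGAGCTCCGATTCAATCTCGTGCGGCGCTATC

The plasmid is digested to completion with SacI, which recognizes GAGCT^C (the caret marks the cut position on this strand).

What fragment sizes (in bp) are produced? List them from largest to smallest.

71, 42 bp

SacI sites (GAGCTC) start at positions 41, 83.
SacI cuts after base 5 of each site (before the last base), so after positions 45, 87.
Circular molecule, 2 cuts → 2 fragments:
  46–87 → 42 bp
  88–113 then 1–45 → 26 + 45 = 71 bp
Sorted largest to smallest: 71, 42 bp.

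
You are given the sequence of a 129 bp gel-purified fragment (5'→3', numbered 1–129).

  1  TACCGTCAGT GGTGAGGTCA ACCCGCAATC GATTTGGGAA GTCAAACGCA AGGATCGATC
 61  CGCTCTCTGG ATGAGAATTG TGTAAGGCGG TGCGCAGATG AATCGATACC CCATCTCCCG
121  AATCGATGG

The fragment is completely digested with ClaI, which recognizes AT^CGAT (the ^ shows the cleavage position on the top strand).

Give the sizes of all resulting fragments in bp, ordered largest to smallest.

ClaI sites (ATCGAT) start at positions 28, 54, 102, 122.
ClaI cuts after base 2 of each site, so after positions 29, 55, 103, 123.
Linear molecule, 4 cuts → 5 fragments:
  1–29 → 29 bp
  30–55 → 26 bp
  56–103 → 48 bp
  104–123 → 20 bp
  124–129 → 6 bp
Sorted largest to smallest: 48, 29, 26, 20, 6 bp.

48, 29, 26, 20, 6 bp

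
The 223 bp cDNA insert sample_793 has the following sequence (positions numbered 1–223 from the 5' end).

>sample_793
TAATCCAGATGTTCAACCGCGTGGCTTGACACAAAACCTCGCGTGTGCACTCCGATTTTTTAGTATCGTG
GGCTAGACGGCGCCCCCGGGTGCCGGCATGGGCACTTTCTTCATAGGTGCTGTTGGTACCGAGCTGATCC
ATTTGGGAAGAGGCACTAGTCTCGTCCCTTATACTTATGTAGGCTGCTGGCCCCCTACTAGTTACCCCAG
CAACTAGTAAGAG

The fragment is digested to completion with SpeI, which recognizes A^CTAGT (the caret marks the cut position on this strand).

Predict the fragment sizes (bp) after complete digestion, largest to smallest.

SpeI sites (ACTAGT) start at positions 155, 197, 213.
SpeI cuts after the first base of each site, so after positions 155, 197, 213.
Linear molecule, 3 cuts → 4 fragments:
  1–155 → 155 bp
  156–197 → 42 bp
  198–213 → 16 bp
  214–223 → 10 bp
Sorted largest to smallest: 155, 42, 16, 10 bp.

155, 42, 16, 10 bp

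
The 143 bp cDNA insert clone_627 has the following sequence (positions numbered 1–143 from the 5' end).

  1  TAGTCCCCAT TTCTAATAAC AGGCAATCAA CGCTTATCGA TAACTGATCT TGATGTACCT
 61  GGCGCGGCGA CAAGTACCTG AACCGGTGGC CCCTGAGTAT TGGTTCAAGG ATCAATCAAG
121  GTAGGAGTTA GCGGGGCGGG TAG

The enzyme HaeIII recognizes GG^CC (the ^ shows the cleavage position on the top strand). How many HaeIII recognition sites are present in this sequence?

GGCC occurs starting at position 88.
HaeIII cuts at 1 site.

1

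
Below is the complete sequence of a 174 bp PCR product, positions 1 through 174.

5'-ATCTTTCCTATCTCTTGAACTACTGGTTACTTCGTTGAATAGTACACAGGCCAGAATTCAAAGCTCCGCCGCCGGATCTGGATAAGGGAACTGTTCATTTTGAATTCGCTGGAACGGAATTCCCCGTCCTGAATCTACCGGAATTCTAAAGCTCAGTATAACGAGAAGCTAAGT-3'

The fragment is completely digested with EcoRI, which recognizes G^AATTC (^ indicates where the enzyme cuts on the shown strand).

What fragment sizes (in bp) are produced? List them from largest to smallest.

EcoRI sites (GAATTC) start at positions 54, 102, 117, 141.
EcoRI cuts after the first base of each site, so after positions 54, 102, 117, 141.
Linear molecule, 4 cuts → 5 fragments:
  1–54 → 54 bp
  55–102 → 48 bp
  103–117 → 15 bp
  118–141 → 24 bp
  142–174 → 33 bp
Sorted largest to smallest: 54, 48, 33, 24, 15 bp.

54, 48, 33, 24, 15 bp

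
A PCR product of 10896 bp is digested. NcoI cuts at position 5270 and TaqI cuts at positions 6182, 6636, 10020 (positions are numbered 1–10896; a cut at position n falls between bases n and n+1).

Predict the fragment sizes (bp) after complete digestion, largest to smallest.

5270, 3384, 912, 876, 454 bp

Combined cut positions (sorted): 5270, 6182, 6636, 10020.
Linear molecule, 4 cuts → 5 fragments:
  5270 − 0 = 5270 bp
  6182 − 5270 = 912 bp
  6636 − 6182 = 454 bp
  10020 − 6636 = 3384 bp
  10896 − 10020 = 876 bp
Sorted largest to smallest: 5270, 3384, 912, 876, 454 bp.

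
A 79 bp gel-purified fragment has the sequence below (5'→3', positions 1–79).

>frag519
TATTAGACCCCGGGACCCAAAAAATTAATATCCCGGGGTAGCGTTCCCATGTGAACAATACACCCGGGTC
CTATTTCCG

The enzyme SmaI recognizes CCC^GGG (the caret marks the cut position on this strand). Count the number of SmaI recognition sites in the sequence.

3

CCCGGG occurs starting at positions 9, 32, 63.
SmaI cuts at 3 sites.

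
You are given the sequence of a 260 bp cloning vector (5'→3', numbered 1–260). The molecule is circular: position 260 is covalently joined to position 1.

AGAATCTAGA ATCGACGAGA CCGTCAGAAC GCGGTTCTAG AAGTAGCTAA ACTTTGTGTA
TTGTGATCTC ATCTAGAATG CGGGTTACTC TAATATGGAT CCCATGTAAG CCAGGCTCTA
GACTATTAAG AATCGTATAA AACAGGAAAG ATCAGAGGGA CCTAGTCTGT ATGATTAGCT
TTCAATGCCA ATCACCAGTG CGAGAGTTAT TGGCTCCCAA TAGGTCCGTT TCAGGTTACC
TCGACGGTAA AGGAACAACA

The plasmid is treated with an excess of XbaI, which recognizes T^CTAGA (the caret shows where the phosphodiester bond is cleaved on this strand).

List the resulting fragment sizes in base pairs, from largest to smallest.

148, 45, 36, 31 bp

XbaI sites (TCTAGA) start at positions 5, 36, 72, 117.
XbaI cuts after the first base of each site, so after positions 5, 36, 72, 117.
Circular molecule, 4 cuts → 4 fragments:
  6–36 → 31 bp
  37–72 → 36 bp
  73–117 → 45 bp
  118–260 then 1–5 → 143 + 5 = 148 bp
Sorted largest to smallest: 148, 45, 36, 31 bp.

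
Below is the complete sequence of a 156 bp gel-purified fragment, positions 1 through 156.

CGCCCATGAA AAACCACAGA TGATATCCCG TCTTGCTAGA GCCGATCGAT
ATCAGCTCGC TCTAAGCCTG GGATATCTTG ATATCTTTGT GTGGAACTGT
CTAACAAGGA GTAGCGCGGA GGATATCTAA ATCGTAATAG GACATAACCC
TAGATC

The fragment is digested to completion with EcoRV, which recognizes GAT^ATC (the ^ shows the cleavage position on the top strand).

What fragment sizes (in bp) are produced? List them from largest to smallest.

EcoRV sites (GATATC) start at positions 22, 48, 72, 80, 122.
EcoRV cuts after base 3 of each site, so after positions 24, 50, 74, 82, 124.
Linear molecule, 5 cuts → 6 fragments:
  1–24 → 24 bp
  25–50 → 26 bp
  51–74 → 24 bp
  75–82 → 8 bp
  83–124 → 42 bp
  125–156 → 32 bp
Sorted largest to smallest: 42, 32, 26, 24, 24, 8 bp.

42, 32, 26, 24, 24, 8 bp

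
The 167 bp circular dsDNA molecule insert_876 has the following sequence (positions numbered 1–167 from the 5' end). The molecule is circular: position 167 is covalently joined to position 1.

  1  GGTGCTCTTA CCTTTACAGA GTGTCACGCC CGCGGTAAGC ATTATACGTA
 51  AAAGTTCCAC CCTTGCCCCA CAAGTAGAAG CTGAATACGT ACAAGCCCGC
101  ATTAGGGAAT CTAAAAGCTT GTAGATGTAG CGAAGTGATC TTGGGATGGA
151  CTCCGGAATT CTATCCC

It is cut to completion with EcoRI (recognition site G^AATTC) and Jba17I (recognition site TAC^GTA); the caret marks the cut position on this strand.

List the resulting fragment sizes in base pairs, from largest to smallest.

The EcoRI site (GAATTC) starts at position 156.
EcoRI cuts after the first base of each site, so after position 156.
Jba17I sites (TACGTA) start at positions 45, 86.
Jba17I cuts after base 3 of each site, so after positions 47, 88.
Combined cut positions: 47, 88, 156.
Circular molecule, 3 cuts → 3 fragments:
  48–88 → 41 bp
  89–156 → 68 bp
  157–167 then 1–47 → 11 + 47 = 58 bp
Sorted largest to smallest: 68, 58, 41 bp.

68, 58, 41 bp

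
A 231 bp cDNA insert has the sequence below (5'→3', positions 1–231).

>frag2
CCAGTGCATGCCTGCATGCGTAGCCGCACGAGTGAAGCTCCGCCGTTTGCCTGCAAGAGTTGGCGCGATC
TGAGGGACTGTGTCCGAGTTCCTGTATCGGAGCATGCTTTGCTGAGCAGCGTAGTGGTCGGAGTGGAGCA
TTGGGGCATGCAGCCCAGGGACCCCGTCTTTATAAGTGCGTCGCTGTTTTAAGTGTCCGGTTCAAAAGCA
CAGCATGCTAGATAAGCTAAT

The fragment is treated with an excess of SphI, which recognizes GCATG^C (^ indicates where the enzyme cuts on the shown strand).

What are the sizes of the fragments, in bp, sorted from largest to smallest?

88, 67, 44, 14, 10, 8 bp

SphI sites (GCATGC) start at positions 6, 14, 102, 146, 213.
SphI cuts after base 5 of each site (before the last base), so after positions 10, 18, 106, 150, 217.
Linear molecule, 5 cuts → 6 fragments:
  1–10 → 10 bp
  11–18 → 8 bp
  19–106 → 88 bp
  107–150 → 44 bp
  151–217 → 67 bp
  218–231 → 14 bp
Sorted largest to smallest: 88, 67, 44, 14, 10, 8 bp.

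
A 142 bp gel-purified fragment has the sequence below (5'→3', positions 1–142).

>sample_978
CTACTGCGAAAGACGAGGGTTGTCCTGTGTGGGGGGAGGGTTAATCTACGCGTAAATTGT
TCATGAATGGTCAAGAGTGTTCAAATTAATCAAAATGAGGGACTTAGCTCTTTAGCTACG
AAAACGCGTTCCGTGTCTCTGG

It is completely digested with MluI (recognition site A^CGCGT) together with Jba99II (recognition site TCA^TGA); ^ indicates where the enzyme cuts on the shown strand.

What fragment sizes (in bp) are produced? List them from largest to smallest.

61, 48, 18, 15 bp

MluI sites (ACGCGT) start at positions 48, 124.
MluI cuts after the first base of each site, so after positions 48, 124.
The Jba99II site (TCATGA) starts at position 61.
Jba99II cuts after base 3 of each site, so after position 63.
Combined cut positions: 48, 63, 124.
Linear molecule, 3 cuts → 4 fragments:
  1–48 → 48 bp
  49–63 → 15 bp
  64–124 → 61 bp
  125–142 → 18 bp
Sorted largest to smallest: 61, 48, 18, 15 bp.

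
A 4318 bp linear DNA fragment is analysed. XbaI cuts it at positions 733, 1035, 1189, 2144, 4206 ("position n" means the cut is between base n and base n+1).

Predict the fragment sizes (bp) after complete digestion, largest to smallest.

2062, 955, 733, 302, 154, 112 bp

Linear molecule, 5 cuts → 6 fragments:
  733 − 0 = 733 bp
  1035 − 733 = 302 bp
  1189 − 1035 = 154 bp
  2144 − 1189 = 955 bp
  4206 − 2144 = 2062 bp
  4318 − 4206 = 112 bp
Sorted largest to smallest: 2062, 955, 733, 302, 154, 112 bp.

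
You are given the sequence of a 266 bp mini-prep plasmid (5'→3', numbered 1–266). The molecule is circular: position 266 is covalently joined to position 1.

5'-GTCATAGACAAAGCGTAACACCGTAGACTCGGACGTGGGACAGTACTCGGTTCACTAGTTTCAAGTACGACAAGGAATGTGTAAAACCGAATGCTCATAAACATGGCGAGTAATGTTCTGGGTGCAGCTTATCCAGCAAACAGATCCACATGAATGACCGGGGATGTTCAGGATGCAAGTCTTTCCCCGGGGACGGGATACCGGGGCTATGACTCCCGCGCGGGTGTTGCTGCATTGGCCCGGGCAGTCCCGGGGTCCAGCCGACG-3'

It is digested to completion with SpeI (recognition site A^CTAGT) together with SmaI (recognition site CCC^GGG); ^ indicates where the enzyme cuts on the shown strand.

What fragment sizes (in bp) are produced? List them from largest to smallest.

134, 69, 53, 10 bp

The SpeI site (ACTAGT) starts at position 54.
SpeI cuts after the first base of each site, so after position 54.
SmaI sites (CCCGGG) start at positions 186, 239, 249.
SmaI cuts after base 3 of each site, so after positions 188, 241, 251.
Combined cut positions: 54, 188, 241, 251.
Circular molecule, 4 cuts → 4 fragments:
  55–188 → 134 bp
  189–241 → 53 bp
  242–251 → 10 bp
  252–266 then 1–54 → 15 + 54 = 69 bp
Sorted largest to smallest: 134, 69, 53, 10 bp.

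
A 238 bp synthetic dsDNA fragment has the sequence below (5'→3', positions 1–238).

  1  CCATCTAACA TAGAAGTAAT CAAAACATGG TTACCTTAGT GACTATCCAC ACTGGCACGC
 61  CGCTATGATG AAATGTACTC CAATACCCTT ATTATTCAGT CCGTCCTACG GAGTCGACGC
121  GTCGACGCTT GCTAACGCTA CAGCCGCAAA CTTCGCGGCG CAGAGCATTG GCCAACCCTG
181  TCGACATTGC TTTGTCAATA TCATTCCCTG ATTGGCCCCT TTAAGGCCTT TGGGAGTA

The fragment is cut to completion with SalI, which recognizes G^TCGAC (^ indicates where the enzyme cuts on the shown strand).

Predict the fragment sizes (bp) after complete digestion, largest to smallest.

SalI sites (GTCGAC) start at positions 113, 121, 180.
SalI cuts after the first base of each site, so after positions 113, 121, 180.
Linear molecule, 3 cuts → 4 fragments:
  1–113 → 113 bp
  114–121 → 8 bp
  122–180 → 59 bp
  181–238 → 58 bp
Sorted largest to smallest: 113, 59, 58, 8 bp.

113, 59, 58, 8 bp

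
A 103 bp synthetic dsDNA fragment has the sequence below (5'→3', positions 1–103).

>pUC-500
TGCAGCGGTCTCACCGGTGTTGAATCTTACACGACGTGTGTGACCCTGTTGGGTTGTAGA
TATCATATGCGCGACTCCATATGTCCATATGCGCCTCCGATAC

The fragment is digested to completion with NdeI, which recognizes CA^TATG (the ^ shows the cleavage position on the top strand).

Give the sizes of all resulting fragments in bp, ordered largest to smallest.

NdeI sites (CATATG) start at positions 64, 78, 86.
NdeI cuts after base 2 of each site, so after positions 65, 79, 87.
Linear molecule, 3 cuts → 4 fragments:
  1–65 → 65 bp
  66–79 → 14 bp
  80–87 → 8 bp
  88–103 → 16 bp
Sorted largest to smallest: 65, 16, 14, 8 bp.

65, 16, 14, 8 bp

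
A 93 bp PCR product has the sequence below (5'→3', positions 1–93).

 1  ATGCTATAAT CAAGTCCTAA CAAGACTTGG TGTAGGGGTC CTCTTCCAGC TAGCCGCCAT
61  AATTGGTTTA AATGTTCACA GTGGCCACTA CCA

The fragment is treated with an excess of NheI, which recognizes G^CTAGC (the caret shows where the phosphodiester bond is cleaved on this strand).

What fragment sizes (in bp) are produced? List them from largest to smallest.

The NheI site (GCTAGC) starts at position 49.
NheI cuts after the first base of each site, so after position 49.
Linear molecule, 1 cut → 2 fragments:
  1–49 → 49 bp
  50–93 → 44 bp
Sorted largest to smallest: 49, 44 bp.

49, 44 bp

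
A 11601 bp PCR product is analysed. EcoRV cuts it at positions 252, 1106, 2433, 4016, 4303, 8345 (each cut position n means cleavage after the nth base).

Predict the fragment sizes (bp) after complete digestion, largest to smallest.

Linear molecule, 6 cuts → 7 fragments:
  252 − 0 = 252 bp
  1106 − 252 = 854 bp
  2433 − 1106 = 1327 bp
  4016 − 2433 = 1583 bp
  4303 − 4016 = 287 bp
  8345 − 4303 = 4042 bp
  11601 − 8345 = 3256 bp
Sorted largest to smallest: 4042, 3256, 1583, 1327, 854, 287, 252 bp.

4042, 3256, 1583, 1327, 854, 287, 252 bp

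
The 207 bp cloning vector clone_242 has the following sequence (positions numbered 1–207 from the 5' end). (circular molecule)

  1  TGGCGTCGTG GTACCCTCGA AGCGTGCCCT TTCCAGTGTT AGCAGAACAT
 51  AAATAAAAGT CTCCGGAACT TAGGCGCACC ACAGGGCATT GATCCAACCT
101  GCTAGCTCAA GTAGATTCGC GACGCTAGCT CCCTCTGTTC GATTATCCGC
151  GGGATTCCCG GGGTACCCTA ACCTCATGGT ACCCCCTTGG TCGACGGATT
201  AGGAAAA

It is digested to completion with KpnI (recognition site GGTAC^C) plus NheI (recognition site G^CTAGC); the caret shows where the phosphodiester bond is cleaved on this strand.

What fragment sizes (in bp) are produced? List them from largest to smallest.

87, 42, 39, 23, 16 bp

KpnI sites (GGTACC) start at positions 10, 162, 178.
KpnI cuts after base 5 of each site (before the last base), so after positions 14, 166, 182.
NheI sites (GCTAGC) start at positions 101, 124.
NheI cuts after the first base of each site, so after positions 101, 124.
Combined cut positions: 14, 101, 124, 166, 182.
Circular molecule, 5 cuts → 5 fragments:
  15–101 → 87 bp
  102–124 → 23 bp
  125–166 → 42 bp
  167–182 → 16 bp
  183–207 then 1–14 → 25 + 14 = 39 bp
Sorted largest to smallest: 87, 42, 39, 23, 16 bp.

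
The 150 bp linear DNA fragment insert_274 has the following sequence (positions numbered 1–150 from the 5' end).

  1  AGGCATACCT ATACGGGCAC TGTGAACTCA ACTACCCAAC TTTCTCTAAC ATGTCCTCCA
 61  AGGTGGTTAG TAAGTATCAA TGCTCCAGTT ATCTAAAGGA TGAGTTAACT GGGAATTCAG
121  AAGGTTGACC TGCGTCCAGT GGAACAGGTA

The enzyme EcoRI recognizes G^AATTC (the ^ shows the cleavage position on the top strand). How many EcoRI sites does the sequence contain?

1

GAATTC occurs starting at position 113.
EcoRI cuts at 1 site.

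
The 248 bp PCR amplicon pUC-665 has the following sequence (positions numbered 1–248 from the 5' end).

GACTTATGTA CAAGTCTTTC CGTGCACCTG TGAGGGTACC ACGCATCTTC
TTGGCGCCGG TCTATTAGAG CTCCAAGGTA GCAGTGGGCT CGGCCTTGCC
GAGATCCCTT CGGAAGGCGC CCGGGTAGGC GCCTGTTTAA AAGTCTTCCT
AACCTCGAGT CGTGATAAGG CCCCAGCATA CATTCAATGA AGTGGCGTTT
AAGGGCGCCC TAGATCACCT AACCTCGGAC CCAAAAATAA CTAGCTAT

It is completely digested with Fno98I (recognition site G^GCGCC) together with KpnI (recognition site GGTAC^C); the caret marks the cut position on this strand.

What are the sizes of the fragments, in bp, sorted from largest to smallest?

Fno98I sites (GGCGCC) start at positions 53, 116, 128, 204.
Fno98I cuts after the first base of each site, so after positions 53, 116, 128, 204.
The KpnI site (GGTACC) starts at position 35.
KpnI cuts after base 5 of each site (before the last base), so after position 39.
Combined cut positions: 39, 53, 116, 128, 204.
Linear molecule, 5 cuts → 6 fragments:
  1–39 → 39 bp
  40–53 → 14 bp
  54–116 → 63 bp
  117–128 → 12 bp
  129–204 → 76 bp
  205–248 → 44 bp
Sorted largest to smallest: 76, 63, 44, 39, 14, 12 bp.

76, 63, 44, 39, 14, 12 bp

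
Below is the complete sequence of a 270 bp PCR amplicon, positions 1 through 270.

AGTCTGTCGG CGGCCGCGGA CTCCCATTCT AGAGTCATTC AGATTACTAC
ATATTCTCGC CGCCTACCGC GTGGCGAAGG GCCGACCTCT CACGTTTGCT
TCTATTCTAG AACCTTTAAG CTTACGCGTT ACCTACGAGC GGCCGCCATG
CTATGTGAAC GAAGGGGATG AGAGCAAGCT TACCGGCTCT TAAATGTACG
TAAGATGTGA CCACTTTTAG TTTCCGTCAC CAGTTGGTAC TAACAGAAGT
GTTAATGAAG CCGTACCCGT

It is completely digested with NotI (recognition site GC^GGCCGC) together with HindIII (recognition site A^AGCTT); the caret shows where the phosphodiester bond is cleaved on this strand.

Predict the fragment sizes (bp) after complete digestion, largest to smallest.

NotI sites (GCGGCCGC) start at positions 10, 139.
NotI cuts after base 2 of each site, so after positions 11, 140.
HindIII sites (AAGCTT) start at positions 118, 176.
HindIII cuts after the first base of each site, so after positions 118, 176.
Combined cut positions: 11, 118, 140, 176.
Linear molecule, 4 cuts → 5 fragments:
  1–11 → 11 bp
  12–118 → 107 bp
  119–140 → 22 bp
  141–176 → 36 bp
  177–270 → 94 bp
Sorted largest to smallest: 107, 94, 36, 22, 11 bp.

107, 94, 36, 22, 11 bp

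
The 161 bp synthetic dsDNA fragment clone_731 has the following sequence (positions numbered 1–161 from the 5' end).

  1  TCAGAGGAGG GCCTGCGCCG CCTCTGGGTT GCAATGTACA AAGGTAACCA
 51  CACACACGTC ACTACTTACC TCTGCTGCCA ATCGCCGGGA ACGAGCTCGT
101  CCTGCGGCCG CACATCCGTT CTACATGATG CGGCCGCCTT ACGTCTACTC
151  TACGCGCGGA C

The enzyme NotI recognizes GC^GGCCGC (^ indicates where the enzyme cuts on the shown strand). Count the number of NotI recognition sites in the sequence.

2

GCGGCCGC occurs starting at positions 104, 130.
NotI cuts at 2 sites.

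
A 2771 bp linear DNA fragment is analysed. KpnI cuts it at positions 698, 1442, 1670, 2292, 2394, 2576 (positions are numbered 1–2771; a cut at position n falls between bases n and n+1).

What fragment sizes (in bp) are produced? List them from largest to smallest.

744, 698, 622, 228, 195, 182, 102 bp

Linear molecule, 6 cuts → 7 fragments:
  698 − 0 = 698 bp
  1442 − 698 = 744 bp
  1670 − 1442 = 228 bp
  2292 − 1670 = 622 bp
  2394 − 2292 = 102 bp
  2576 − 2394 = 182 bp
  2771 − 2576 = 195 bp
Sorted largest to smallest: 744, 698, 622, 228, 195, 182, 102 bp.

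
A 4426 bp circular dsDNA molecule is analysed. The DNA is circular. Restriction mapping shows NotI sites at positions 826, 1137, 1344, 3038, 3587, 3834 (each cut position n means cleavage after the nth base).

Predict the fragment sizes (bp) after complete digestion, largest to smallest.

Circular molecule, 6 cuts → 6 fragments:
  1137 − 826 = 311 bp
  1344 − 1137 = 207 bp
  3038 − 1344 = 1694 bp
  3587 − 3038 = 549 bp
  3834 − 3587 = 247 bp
  wrap: 4426 − 3834 + 826 = 1418 bp
Sorted largest to smallest: 1694, 1418, 549, 311, 247, 207 bp.

1694, 1418, 549, 311, 247, 207 bp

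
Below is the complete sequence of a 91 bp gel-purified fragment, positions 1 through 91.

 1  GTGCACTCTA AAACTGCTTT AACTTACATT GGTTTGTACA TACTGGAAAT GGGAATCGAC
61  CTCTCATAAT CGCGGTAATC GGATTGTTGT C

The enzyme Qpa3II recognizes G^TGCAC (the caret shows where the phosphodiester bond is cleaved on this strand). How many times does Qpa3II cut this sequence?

1

GTGCAC occurs starting at position 1.
Qpa3II cuts at 1 site.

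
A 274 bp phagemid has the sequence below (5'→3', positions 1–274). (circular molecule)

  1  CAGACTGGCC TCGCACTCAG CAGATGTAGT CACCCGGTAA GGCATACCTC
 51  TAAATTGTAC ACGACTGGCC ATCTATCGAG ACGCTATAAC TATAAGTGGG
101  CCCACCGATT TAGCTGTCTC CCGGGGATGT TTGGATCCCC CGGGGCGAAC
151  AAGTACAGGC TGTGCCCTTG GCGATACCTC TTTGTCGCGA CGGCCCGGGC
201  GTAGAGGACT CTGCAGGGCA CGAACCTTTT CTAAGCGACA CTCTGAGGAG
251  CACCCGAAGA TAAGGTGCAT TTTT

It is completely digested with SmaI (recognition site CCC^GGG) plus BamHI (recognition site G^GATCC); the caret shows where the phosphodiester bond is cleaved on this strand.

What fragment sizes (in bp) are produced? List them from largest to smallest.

200, 55, 11, 8 bp

SmaI sites (CCCGGG) start at positions 120, 139, 194.
SmaI cuts after base 3 of each site, so after positions 122, 141, 196.
The BamHI site (GGATCC) starts at position 133.
BamHI cuts after the first base of each site, so after position 133.
Combined cut positions: 122, 133, 141, 196.
Circular molecule, 4 cuts → 4 fragments:
  123–133 → 11 bp
  134–141 → 8 bp
  142–196 → 55 bp
  197–274 then 1–122 → 78 + 122 = 200 bp
Sorted largest to smallest: 200, 55, 11, 8 bp.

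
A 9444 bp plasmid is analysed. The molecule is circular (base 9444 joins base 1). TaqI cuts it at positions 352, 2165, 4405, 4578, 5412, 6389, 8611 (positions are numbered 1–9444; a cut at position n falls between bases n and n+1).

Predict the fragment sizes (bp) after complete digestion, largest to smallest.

2240, 2222, 1813, 1185, 977, 834, 173 bp

Circular molecule, 7 cuts → 7 fragments:
  2165 − 352 = 1813 bp
  4405 − 2165 = 2240 bp
  4578 − 4405 = 173 bp
  5412 − 4578 = 834 bp
  6389 − 5412 = 977 bp
  8611 − 6389 = 2222 bp
  wrap: 9444 − 8611 + 352 = 1185 bp
Sorted largest to smallest: 2240, 2222, 1813, 1185, 977, 834, 173 bp.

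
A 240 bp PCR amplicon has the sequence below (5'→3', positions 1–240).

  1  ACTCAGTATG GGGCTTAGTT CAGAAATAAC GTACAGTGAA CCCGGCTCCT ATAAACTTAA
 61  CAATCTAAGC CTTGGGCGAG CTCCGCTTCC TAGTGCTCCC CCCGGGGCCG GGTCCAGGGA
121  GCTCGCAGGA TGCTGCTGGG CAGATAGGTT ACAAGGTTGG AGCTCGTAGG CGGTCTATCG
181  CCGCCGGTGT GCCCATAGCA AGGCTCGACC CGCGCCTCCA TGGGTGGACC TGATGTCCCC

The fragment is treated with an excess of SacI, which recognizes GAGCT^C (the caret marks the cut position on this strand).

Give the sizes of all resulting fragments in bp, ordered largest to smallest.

82, 76, 41, 41 bp

SacI sites (GAGCTC) start at positions 78, 119, 160.
SacI cuts after base 5 of each site (before the last base), so after positions 82, 123, 164.
Linear molecule, 3 cuts → 4 fragments:
  1–82 → 82 bp
  83–123 → 41 bp
  124–164 → 41 bp
  165–240 → 76 bp
Sorted largest to smallest: 82, 76, 41, 41 bp.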